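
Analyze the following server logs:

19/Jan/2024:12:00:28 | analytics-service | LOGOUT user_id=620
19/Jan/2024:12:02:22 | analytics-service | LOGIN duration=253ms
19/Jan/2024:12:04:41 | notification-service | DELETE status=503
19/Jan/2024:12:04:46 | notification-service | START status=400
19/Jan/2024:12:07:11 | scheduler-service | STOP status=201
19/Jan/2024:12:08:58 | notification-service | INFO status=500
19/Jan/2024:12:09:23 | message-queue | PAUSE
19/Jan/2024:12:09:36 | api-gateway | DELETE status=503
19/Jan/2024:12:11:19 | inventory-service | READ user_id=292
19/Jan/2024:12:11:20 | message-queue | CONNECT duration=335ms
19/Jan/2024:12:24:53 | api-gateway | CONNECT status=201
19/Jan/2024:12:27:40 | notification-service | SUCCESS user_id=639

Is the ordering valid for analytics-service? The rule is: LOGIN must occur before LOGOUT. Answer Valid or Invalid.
Invalid

To validate ordering:

1. Required order: LOGIN → LOGOUT
2. Rule: LOGIN must occur before LOGOUT
3. Check actual order of events for analytics-service
4. Result: Invalid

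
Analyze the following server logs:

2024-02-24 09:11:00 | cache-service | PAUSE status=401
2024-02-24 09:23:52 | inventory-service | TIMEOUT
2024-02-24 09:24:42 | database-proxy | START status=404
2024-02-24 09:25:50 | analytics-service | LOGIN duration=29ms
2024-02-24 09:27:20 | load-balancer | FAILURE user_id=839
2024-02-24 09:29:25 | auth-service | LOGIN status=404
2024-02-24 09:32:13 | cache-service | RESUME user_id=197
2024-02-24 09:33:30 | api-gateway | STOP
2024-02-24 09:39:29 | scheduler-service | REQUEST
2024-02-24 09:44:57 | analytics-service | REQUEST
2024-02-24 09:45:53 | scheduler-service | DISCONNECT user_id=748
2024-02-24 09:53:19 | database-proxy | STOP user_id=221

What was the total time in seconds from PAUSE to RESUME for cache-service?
1273

To calculate state duration:

1. Find PAUSE event for cache-service: 2024-02-24 09:11:00
2. Find RESUME event for cache-service: 2024-02-24 09:32:13
3. Calculate duration: 2024-02-24 09:32:13 - 2024-02-24 09:11:00 = 1273 seconds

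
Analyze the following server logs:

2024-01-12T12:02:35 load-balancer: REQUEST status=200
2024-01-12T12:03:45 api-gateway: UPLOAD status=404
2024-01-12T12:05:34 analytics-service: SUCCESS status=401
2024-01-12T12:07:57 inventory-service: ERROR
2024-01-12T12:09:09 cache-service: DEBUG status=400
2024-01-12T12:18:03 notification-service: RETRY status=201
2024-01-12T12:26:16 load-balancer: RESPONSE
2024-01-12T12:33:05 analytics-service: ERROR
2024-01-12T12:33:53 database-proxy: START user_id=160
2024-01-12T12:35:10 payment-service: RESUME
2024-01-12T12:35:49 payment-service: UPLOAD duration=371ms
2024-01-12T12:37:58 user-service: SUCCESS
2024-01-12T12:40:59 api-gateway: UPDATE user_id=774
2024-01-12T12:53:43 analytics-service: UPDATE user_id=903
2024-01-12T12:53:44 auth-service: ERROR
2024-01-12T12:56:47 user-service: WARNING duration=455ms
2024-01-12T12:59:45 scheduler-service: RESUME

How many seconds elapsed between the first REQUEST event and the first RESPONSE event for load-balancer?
1421

To find the time between events:

1. Locate the first REQUEST event for load-balancer: 2024-01-12T12:02:35
2. Locate the first RESPONSE event for load-balancer: 2024-01-12T12:26:16
3. Calculate the difference: 2024-01-12T12:26:16 - 2024-01-12T12:02:35 = 1421 seconds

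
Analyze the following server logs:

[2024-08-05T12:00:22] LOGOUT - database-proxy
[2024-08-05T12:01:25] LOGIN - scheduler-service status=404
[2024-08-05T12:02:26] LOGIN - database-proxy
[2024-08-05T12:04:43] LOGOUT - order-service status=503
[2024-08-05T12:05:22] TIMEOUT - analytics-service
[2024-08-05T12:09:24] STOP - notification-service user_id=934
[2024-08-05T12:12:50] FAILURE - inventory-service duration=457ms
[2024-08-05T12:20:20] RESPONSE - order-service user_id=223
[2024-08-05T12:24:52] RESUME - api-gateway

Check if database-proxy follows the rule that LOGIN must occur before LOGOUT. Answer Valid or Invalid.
Invalid

To validate ordering:

1. Required order: LOGIN → LOGOUT
2. Rule: LOGIN must occur before LOGOUT
3. Check actual order of events for database-proxy
4. Result: Invalid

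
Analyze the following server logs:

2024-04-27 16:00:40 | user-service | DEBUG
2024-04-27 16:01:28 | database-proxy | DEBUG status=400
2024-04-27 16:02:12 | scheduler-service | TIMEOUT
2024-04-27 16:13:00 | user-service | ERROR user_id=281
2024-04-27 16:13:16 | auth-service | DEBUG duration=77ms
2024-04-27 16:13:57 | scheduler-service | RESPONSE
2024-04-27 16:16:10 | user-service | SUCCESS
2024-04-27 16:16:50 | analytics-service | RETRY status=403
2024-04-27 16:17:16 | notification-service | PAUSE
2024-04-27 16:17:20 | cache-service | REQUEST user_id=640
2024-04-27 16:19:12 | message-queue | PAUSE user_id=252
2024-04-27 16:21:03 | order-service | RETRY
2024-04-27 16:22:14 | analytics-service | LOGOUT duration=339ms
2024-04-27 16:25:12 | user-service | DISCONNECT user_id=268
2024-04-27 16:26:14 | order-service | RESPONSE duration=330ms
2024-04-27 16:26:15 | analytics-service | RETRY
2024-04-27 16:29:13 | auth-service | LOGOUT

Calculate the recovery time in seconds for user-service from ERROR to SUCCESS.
190

To calculate recovery time:

1. Find ERROR event for user-service: 2024-04-27 16:13:00
2. Find next SUCCESS event for user-service: 2024-04-27 16:16:10
3. Recovery time: 2024-04-27 16:16:10 - 2024-04-27 16:13:00 = 190 seconds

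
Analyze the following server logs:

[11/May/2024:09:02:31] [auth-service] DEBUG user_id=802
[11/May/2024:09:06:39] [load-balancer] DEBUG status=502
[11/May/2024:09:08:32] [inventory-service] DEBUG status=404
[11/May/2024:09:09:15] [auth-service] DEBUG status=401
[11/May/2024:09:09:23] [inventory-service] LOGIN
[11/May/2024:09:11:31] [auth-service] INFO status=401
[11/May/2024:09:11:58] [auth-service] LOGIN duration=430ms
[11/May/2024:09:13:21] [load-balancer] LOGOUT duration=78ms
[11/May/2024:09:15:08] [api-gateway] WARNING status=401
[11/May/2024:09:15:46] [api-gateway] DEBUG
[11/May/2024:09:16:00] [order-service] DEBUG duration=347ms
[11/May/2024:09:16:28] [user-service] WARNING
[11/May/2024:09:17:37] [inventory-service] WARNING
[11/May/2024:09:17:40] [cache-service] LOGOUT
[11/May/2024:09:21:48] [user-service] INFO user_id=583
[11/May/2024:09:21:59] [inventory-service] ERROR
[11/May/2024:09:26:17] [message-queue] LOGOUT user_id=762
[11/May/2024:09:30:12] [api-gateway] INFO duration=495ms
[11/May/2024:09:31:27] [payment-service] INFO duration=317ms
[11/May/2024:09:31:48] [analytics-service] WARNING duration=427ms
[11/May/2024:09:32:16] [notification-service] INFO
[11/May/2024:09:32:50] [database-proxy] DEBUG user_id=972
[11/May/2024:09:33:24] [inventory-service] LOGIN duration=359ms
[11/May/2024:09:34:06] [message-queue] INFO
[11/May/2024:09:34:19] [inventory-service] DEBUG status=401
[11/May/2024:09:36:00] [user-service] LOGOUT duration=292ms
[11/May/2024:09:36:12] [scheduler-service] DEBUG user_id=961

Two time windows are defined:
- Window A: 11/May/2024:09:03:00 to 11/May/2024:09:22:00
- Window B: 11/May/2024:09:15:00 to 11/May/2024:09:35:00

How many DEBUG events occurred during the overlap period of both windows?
2

To find overlap events:

1. Window A: 11/May/2024:09:03:00 to 11/May/2024:09:22:00
2. Window B: 11/May/2024:09:15:00 to 11/May/2024:09:35:00
3. Overlap period: 11/May/2024:09:15:00 to 11/May/2024:09:22:00
4. Count DEBUG events in overlap: 2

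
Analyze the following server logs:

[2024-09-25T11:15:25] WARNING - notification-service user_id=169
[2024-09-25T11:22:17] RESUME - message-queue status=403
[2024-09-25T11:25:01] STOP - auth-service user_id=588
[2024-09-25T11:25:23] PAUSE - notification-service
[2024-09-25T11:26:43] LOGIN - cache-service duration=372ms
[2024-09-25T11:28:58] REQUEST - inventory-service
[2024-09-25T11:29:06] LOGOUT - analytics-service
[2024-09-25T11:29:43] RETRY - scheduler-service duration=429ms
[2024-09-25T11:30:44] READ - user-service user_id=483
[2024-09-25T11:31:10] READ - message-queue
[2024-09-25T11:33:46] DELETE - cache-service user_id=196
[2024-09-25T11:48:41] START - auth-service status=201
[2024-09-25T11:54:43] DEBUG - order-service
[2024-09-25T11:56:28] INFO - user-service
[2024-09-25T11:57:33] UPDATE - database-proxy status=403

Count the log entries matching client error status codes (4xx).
2

To find matching entries:

1. Pattern to match: client error status codes (4xx)
2. Scan each log entry for the pattern
3. Count matches: 2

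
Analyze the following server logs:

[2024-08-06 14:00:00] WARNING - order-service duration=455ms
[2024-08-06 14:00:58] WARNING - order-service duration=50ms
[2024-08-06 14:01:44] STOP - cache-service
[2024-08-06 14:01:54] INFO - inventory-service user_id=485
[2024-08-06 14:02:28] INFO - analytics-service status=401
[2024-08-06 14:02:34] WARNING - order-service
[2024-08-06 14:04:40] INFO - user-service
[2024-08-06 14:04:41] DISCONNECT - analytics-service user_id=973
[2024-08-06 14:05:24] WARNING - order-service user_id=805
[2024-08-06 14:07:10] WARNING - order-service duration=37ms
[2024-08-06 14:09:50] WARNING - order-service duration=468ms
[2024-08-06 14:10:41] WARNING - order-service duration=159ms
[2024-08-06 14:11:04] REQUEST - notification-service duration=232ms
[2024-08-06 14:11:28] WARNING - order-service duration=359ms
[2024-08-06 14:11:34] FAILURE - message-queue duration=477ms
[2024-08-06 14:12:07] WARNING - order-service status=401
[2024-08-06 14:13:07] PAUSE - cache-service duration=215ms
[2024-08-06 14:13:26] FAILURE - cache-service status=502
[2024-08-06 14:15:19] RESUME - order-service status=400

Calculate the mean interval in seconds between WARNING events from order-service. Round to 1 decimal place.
90.9

To calculate average interval:

1. Find all WARNING events for order-service in order
2. Calculate time gaps between consecutive events
3. Compute mean of gaps: 727 / 8 = 90.9 seconds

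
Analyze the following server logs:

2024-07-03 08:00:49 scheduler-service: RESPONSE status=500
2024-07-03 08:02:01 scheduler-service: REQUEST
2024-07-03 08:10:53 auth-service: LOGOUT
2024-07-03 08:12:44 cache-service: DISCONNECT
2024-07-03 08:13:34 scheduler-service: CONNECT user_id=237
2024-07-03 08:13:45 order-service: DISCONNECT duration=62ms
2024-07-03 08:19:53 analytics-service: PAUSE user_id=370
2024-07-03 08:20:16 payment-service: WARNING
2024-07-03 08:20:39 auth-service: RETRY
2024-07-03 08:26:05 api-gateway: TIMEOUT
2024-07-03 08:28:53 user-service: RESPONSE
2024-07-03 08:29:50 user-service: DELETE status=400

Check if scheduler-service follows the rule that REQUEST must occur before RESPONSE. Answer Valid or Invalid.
Invalid

To validate ordering:

1. Required order: REQUEST → RESPONSE
2. Rule: REQUEST must occur before RESPONSE
3. Check actual order of events for scheduler-service
4. Result: Invalid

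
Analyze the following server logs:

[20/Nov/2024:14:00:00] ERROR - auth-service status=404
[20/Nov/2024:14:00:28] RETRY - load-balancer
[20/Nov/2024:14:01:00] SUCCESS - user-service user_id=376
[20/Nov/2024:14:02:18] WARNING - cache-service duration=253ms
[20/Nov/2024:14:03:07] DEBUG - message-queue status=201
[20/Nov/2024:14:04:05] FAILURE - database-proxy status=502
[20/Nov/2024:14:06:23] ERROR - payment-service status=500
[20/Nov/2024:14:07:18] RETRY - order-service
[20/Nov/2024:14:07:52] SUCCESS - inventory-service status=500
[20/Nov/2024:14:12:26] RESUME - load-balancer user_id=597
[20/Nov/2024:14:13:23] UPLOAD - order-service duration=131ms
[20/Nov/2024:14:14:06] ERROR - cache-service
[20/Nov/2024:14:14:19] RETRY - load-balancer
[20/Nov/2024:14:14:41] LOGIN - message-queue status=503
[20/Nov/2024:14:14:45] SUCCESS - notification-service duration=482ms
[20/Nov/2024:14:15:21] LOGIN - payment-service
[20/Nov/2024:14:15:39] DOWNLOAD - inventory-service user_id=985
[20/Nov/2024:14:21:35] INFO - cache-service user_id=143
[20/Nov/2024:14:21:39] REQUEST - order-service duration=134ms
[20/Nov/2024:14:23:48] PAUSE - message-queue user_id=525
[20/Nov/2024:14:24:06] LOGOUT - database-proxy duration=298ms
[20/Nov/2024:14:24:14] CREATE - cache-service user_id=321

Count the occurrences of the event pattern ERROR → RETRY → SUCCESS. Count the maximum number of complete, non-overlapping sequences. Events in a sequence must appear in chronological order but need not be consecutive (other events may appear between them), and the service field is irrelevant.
3

To count sequences:

1. Look for pattern: ERROR → RETRY → SUCCESS
2. Greedily scan the log in chronological order, matching each sequence element in turn (ignoring service)
3. Each time the full pattern completes, increment the count and restart matching from the next event
4. Complete non-overlapping sequences found: 3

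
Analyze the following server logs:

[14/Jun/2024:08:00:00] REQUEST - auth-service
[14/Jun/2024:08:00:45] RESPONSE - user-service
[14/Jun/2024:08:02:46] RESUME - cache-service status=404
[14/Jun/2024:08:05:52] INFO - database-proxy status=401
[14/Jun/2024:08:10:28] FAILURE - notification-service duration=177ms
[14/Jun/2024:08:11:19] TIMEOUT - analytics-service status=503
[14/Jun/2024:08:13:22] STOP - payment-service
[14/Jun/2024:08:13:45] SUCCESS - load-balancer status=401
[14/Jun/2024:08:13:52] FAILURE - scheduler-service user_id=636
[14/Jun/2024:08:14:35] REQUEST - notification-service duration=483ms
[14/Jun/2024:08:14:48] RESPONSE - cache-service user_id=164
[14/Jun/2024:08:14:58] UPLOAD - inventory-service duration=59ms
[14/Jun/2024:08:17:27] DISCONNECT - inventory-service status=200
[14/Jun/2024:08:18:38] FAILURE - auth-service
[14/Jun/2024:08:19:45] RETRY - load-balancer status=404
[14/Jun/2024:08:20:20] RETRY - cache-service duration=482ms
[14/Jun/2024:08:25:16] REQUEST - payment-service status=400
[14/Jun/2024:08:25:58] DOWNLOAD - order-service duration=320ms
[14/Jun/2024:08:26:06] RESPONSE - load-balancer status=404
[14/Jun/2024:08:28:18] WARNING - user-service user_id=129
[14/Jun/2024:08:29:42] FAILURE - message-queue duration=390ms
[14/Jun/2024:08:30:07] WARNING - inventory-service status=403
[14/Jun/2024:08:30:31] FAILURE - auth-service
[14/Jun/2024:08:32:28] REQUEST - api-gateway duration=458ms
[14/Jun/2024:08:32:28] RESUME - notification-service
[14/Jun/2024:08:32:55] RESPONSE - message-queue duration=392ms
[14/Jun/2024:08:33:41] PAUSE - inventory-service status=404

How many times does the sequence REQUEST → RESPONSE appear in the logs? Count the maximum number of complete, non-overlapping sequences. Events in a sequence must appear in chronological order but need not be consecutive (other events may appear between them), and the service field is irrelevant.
4

To count sequences:

1. Look for pattern: REQUEST → RESPONSE
2. Greedily scan the log in chronological order, matching each sequence element in turn (ignoring service)
3. Each time the full pattern completes, increment the count and restart matching from the next event
4. Complete non-overlapping sequences found: 4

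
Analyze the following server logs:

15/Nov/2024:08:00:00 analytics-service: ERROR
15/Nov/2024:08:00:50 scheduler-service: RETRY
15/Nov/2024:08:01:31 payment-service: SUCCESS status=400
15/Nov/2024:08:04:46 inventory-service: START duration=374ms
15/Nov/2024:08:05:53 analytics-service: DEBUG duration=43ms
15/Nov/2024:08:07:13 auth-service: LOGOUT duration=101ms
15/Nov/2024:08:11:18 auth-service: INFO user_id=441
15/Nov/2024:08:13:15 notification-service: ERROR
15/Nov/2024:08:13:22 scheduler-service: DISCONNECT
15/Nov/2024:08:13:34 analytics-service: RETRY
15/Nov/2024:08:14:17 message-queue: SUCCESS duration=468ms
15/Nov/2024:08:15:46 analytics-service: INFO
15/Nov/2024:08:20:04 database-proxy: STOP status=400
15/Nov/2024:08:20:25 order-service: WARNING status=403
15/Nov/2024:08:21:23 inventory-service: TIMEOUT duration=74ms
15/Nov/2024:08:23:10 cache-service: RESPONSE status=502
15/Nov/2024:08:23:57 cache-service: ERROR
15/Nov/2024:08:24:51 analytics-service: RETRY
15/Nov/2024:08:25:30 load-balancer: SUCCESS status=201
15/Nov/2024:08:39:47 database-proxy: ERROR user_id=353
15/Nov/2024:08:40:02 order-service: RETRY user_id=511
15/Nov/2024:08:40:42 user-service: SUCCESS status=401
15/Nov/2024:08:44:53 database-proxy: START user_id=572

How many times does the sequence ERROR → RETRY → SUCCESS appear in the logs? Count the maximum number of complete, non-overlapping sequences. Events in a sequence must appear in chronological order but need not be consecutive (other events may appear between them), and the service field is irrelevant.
4

To count sequences:

1. Look for pattern: ERROR → RETRY → SUCCESS
2. Greedily scan the log in chronological order, matching each sequence element in turn (ignoring service)
3. Each time the full pattern completes, increment the count and restart matching from the next event
4. Complete non-overlapping sequences found: 4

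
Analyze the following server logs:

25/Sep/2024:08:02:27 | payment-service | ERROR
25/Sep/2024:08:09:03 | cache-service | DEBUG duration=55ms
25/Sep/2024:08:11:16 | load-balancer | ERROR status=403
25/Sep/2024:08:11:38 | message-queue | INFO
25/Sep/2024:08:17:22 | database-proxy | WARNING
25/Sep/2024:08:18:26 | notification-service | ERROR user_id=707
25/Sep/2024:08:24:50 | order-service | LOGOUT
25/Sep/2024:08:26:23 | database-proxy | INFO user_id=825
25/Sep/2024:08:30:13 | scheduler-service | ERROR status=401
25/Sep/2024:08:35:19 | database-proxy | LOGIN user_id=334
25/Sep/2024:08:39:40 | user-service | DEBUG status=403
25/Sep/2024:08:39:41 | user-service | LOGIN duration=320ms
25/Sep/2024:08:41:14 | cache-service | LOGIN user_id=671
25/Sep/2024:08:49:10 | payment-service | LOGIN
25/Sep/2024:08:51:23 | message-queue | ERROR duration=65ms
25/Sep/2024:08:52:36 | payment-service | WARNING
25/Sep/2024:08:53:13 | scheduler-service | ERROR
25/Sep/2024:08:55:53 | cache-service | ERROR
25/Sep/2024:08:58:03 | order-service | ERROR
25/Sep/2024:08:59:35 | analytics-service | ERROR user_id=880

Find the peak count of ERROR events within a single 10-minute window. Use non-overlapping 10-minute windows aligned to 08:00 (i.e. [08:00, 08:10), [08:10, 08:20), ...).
5

To find the burst window:

1. Divide the log period into non-overlapping 10-minute windows starting at 08:00
2. Count ERROR events in each window
3. Find the window with maximum count
4. Maximum events in a window: 5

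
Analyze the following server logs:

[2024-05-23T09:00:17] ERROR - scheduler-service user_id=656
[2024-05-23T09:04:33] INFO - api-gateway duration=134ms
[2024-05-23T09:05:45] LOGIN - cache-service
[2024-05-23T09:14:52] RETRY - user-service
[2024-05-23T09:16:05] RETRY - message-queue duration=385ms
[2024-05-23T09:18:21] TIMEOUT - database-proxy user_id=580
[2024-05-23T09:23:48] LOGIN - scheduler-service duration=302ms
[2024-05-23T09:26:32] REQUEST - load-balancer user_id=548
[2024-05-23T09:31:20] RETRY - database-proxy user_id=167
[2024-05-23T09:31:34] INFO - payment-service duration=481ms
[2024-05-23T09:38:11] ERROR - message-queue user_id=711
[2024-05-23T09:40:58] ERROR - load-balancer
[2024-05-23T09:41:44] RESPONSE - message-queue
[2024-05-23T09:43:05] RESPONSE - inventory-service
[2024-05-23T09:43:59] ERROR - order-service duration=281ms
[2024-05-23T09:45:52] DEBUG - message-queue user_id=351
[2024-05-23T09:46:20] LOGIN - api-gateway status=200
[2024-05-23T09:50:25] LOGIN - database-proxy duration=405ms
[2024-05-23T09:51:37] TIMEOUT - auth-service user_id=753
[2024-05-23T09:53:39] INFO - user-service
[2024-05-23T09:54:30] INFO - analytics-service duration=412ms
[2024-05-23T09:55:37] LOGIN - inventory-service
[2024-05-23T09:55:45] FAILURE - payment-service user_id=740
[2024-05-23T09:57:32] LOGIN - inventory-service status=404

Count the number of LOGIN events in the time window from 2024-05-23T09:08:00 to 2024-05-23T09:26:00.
1

To count events in the time window:

1. Window boundaries: 2024-05-23T09:08:00 to 2024-05-23T09:26:00
2. Filter for LOGIN events within this window
3. Count matching events: 1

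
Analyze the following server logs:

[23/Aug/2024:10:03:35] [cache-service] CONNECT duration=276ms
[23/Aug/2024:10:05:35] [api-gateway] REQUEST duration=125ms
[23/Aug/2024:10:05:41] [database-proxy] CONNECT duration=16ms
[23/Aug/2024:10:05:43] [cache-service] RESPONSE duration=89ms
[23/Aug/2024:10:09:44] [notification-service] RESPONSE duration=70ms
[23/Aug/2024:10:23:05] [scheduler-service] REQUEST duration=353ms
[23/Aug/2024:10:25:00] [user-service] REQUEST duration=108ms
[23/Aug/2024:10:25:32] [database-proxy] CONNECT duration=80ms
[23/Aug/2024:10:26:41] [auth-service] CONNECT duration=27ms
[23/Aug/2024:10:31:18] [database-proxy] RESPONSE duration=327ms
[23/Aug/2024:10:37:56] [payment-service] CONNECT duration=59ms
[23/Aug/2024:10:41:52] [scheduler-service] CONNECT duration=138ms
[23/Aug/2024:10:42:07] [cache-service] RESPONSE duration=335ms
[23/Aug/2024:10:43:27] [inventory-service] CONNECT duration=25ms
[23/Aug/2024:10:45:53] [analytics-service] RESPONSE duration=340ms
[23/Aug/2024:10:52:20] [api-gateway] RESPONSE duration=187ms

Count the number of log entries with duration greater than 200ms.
5

To count timeouts:

1. Threshold: 200ms
2. Extract duration from each log entry
3. Count entries where duration > 200
4. Timeout count: 5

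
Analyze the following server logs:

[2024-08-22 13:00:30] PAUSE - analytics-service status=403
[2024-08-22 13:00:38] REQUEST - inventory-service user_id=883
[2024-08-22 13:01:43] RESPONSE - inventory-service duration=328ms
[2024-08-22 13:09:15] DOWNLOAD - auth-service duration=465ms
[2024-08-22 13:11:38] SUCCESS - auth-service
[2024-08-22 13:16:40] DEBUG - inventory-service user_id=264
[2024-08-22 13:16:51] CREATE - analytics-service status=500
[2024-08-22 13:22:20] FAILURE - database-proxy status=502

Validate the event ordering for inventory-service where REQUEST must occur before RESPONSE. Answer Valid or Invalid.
Valid

To validate ordering:

1. Required order: REQUEST → RESPONSE
2. Rule: REQUEST must occur before RESPONSE
3. Check actual order of events for inventory-service
4. Result: Valid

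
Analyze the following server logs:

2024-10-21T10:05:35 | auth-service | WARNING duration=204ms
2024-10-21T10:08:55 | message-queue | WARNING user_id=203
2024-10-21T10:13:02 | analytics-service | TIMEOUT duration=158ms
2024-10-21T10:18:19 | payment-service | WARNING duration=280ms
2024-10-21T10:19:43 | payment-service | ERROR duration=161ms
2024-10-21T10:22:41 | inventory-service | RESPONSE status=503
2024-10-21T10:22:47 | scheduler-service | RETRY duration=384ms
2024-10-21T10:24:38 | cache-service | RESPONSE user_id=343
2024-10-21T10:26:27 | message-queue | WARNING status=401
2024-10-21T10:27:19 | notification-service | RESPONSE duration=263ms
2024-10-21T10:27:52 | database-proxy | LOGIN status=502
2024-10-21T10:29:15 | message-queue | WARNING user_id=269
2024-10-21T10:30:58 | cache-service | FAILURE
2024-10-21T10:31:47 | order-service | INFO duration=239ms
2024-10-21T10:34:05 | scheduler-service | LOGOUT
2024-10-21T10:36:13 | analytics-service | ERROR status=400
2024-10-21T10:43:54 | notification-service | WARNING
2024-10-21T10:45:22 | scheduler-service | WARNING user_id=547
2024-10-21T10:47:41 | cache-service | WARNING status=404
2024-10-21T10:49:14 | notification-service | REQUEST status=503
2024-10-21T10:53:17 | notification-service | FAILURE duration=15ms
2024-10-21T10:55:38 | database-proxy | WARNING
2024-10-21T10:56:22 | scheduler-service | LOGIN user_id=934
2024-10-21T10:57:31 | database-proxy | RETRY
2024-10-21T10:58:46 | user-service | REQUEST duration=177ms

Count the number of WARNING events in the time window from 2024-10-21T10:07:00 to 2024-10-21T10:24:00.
2

To count events in the time window:

1. Window boundaries: 2024-10-21T10:07:00 to 2024-10-21T10:24:00
2. Filter for WARNING events within this window
3. Count matching events: 2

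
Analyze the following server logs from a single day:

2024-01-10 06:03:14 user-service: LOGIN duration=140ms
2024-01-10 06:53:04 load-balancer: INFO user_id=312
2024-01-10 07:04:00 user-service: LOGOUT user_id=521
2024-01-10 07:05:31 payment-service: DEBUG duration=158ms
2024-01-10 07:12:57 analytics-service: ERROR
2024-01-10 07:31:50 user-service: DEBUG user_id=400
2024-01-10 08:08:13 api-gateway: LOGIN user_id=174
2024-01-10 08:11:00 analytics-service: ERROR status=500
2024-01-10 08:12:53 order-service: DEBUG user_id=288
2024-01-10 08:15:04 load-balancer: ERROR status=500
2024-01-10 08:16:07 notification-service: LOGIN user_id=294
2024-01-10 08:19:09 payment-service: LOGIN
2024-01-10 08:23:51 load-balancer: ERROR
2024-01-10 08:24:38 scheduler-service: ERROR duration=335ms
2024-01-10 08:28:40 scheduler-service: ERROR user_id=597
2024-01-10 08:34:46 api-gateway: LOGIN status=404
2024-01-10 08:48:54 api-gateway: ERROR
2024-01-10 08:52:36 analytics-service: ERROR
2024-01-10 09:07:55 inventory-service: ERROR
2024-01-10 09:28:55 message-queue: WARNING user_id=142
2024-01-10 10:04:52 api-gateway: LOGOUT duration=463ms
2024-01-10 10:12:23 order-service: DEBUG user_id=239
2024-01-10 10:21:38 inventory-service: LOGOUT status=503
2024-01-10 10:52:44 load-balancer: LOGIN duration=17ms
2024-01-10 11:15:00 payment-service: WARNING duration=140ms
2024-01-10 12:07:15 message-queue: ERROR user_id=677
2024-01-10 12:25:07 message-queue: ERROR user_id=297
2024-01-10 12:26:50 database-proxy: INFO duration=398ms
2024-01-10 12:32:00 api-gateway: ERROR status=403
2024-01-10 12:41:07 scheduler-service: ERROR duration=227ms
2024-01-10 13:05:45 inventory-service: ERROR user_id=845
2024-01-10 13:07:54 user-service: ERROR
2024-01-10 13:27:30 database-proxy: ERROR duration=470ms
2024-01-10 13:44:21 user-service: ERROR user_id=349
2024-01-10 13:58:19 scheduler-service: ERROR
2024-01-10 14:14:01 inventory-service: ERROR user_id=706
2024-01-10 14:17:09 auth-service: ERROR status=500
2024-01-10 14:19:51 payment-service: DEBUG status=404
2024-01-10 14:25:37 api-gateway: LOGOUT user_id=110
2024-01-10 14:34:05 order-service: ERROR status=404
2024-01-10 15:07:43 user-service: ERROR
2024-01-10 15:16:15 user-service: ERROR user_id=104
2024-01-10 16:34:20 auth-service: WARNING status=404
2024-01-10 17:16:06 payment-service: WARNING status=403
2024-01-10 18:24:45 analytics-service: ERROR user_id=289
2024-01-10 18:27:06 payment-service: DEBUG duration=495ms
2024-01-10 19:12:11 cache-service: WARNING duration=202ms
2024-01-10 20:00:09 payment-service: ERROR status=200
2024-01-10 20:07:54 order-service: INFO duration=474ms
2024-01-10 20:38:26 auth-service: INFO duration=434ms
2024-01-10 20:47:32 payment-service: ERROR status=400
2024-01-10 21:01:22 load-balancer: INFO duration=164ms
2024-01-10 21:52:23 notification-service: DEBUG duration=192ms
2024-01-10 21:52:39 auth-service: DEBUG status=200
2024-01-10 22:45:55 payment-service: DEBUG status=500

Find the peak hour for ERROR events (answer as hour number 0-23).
8

To find the peak hour:

1. Group all ERROR events by hour
2. Count events in each hour
3. Find hour with maximum count
4. Peak hour: 8 (with 7 events)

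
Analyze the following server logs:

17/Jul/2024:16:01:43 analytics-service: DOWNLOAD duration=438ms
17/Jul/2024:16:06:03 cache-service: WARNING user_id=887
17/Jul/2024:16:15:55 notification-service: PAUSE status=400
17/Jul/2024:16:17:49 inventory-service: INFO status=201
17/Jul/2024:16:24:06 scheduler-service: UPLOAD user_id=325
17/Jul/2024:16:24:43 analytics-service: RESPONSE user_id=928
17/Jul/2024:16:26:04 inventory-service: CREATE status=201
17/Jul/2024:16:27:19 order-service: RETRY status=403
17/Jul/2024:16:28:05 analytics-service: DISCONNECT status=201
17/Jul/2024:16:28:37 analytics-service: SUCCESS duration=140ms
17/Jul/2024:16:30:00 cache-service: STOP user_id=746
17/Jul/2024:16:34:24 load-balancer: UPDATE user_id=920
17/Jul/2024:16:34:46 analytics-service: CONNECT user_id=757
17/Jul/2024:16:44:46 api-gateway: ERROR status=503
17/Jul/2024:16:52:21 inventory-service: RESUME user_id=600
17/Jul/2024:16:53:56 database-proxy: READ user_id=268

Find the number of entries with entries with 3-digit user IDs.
8

To find matching entries:

1. Pattern to match: entries with 3-digit user IDs
2. Scan each log entry for the pattern
3. Count matches: 8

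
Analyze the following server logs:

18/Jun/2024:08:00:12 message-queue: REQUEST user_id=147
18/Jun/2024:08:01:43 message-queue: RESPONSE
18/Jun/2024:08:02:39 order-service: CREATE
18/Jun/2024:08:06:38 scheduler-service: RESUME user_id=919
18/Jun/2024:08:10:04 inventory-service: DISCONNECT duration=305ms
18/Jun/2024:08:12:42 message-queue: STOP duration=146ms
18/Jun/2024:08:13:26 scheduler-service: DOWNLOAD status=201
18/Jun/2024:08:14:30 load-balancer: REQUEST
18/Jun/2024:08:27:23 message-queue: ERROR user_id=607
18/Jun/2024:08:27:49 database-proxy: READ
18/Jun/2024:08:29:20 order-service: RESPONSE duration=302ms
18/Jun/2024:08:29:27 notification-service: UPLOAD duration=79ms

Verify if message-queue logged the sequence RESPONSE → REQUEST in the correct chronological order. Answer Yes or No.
No

To verify sequence order:

1. Find all events in sequence RESPONSE → REQUEST for message-queue
2. Extract their timestamps
3. Check if timestamps are in ascending order
4. Result: No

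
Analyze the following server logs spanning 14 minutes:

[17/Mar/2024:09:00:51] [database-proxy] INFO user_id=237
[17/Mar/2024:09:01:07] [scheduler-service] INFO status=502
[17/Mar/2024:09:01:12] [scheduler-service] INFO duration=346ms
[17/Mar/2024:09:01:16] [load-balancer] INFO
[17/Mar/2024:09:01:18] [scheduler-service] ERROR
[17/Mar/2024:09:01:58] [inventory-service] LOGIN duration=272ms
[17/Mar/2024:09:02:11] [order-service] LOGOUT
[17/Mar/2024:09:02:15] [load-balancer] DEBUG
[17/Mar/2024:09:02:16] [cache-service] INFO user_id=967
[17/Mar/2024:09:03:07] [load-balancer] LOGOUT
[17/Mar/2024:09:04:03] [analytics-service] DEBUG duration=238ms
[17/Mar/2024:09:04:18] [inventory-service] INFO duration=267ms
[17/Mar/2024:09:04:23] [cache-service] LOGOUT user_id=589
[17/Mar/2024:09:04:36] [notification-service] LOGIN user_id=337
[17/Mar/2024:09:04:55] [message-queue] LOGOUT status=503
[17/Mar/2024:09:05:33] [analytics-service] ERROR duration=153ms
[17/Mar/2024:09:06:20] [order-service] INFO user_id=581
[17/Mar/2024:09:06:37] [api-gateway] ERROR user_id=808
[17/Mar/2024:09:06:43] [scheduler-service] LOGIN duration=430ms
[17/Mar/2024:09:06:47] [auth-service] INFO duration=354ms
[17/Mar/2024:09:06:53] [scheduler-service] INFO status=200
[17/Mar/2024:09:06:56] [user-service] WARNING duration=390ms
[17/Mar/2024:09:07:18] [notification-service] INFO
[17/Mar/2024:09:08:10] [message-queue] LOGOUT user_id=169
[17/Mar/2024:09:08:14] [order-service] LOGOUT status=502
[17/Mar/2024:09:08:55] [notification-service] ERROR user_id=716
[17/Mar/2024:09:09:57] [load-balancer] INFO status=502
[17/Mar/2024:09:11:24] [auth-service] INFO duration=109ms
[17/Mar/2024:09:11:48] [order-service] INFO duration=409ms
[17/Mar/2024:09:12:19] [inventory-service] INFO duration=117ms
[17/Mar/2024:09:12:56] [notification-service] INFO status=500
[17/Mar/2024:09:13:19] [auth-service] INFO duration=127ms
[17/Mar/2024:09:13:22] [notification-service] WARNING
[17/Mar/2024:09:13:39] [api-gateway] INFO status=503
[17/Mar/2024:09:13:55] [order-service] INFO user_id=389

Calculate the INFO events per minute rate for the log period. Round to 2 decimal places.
1.29

To calculate the rate:

1. Count total INFO events: 18
2. Total time period: 14 minutes
3. Rate = 18 / 14 = 1.29 events per minute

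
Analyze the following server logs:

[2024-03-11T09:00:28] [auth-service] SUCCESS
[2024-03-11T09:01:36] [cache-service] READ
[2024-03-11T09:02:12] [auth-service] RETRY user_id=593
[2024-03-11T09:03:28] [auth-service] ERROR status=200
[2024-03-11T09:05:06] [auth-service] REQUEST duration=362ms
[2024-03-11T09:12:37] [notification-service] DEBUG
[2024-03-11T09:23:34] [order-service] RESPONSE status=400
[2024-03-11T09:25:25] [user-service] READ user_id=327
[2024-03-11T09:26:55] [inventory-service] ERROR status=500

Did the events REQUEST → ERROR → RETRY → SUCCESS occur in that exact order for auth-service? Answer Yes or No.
No

To verify sequence order:

1. Find all events in sequence REQUEST → ERROR → RETRY → SUCCESS for auth-service
2. Extract their timestamps
3. Check if timestamps are in ascending order
4. Result: No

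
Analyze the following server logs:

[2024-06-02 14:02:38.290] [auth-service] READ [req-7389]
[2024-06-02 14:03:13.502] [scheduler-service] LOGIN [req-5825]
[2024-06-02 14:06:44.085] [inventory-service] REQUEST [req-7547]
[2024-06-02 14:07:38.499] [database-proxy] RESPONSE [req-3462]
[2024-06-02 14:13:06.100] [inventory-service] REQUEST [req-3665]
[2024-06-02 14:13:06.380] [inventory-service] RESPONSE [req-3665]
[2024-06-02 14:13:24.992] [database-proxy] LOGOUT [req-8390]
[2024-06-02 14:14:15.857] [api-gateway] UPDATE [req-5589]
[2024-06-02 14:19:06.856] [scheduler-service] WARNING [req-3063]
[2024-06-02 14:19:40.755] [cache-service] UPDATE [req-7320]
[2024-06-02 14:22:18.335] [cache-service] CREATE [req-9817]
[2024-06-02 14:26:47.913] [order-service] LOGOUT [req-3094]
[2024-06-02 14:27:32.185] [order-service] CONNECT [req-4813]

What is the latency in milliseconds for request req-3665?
280

To calculate latency:

1. Find REQUEST with id req-3665: 2024-06-02 14:13:06.100
2. Find RESPONSE with id req-3665: 2024-06-02 14:13:06.380
3. Latency: 2024-06-02 14:13:06.380 - 2024-06-02 14:13:06.100 = 280ms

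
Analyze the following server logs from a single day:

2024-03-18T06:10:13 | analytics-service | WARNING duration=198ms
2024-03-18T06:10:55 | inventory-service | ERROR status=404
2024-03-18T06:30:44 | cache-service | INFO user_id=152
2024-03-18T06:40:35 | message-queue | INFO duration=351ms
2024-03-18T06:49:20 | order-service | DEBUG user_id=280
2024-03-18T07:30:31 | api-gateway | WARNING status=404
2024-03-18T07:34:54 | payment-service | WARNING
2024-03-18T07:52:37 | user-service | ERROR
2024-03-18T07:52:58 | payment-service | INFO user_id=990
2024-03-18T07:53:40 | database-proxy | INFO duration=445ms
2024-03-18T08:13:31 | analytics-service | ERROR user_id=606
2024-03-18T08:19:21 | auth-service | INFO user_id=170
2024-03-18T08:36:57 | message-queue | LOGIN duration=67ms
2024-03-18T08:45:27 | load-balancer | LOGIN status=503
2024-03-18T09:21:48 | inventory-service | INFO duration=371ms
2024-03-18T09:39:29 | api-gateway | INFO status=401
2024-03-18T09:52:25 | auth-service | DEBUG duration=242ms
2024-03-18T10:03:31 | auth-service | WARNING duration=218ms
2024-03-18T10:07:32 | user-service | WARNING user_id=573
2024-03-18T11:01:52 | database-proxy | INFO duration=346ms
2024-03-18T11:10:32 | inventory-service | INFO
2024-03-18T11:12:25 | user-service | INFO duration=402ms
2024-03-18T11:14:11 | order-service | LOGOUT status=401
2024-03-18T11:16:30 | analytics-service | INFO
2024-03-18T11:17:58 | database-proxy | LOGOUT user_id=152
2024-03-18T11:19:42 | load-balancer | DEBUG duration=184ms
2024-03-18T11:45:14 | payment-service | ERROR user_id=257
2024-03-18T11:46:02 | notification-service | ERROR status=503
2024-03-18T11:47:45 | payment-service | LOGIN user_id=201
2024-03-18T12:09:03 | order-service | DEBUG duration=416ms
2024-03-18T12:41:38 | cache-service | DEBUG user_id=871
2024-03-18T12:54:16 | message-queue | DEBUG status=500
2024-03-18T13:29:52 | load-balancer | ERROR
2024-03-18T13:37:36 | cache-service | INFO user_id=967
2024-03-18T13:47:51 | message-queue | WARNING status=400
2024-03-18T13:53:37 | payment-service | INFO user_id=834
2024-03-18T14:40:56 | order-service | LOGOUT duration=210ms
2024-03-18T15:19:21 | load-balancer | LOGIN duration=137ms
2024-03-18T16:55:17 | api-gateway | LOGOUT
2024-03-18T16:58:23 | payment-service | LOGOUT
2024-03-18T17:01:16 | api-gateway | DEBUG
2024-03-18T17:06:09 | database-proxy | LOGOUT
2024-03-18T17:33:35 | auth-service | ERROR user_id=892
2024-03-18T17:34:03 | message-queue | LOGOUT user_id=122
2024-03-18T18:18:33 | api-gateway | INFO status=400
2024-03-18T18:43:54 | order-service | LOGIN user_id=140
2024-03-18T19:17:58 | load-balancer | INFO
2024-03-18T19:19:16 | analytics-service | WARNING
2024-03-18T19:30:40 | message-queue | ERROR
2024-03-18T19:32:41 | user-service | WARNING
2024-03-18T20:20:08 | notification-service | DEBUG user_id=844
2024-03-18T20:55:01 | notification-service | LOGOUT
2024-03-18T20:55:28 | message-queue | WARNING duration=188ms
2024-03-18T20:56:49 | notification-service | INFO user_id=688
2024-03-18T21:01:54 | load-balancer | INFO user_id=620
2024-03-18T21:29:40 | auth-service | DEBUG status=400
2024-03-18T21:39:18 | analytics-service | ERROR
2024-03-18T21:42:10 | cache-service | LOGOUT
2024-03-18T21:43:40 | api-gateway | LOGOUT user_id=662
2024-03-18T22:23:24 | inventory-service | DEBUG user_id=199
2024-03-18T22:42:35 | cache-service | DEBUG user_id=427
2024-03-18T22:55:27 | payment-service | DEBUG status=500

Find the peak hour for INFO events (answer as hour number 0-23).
11

To find the peak hour:

1. Group all INFO events by hour
2. Count events in each hour
3. Find hour with maximum count
4. Peak hour: 11 (with 4 events)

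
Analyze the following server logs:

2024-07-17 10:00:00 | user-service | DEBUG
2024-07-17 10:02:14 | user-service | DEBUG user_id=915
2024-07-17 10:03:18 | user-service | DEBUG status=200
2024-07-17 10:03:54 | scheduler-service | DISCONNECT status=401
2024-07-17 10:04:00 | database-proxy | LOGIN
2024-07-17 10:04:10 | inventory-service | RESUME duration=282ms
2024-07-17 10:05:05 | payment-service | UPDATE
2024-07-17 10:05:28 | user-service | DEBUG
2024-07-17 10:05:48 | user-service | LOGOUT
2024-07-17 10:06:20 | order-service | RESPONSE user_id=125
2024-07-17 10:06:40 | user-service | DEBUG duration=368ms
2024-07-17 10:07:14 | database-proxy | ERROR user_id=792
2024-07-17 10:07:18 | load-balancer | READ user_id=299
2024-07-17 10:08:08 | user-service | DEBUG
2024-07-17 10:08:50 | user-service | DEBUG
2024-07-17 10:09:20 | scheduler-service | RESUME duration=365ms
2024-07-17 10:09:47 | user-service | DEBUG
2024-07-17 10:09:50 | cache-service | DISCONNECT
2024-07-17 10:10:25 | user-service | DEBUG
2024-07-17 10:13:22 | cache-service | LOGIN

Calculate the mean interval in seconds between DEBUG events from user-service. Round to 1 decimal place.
78.1

To calculate average interval:

1. Find all DEBUG events for user-service in order
2. Calculate time gaps between consecutive events
3. Compute mean of gaps: 625 / 8 = 78.1 seconds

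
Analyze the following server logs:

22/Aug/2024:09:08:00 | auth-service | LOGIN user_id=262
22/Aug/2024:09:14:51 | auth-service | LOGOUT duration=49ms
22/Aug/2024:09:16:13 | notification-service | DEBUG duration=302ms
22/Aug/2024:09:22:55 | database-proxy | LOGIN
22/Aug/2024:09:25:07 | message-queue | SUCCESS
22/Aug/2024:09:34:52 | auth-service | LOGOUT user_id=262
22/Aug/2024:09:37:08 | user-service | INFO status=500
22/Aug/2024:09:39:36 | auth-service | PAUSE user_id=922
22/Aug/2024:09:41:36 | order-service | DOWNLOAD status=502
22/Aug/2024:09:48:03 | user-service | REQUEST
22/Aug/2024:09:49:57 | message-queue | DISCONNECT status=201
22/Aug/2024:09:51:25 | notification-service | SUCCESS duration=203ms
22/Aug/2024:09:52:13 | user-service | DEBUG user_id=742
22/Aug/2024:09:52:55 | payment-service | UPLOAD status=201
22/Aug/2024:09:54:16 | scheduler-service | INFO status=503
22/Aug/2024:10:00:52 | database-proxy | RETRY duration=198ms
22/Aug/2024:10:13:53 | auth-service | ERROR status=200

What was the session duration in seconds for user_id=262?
1612

To calculate session duration:

1. Find LOGIN event for user_id=262: 22/Aug/2024:09:08:00
2. Find LOGOUT event for user_id=262: 22/Aug/2024:09:34:52
3. Session duration: 22/Aug/2024:09:34:52 - 22/Aug/2024:09:08:00 = 1612 seconds (26 minutes)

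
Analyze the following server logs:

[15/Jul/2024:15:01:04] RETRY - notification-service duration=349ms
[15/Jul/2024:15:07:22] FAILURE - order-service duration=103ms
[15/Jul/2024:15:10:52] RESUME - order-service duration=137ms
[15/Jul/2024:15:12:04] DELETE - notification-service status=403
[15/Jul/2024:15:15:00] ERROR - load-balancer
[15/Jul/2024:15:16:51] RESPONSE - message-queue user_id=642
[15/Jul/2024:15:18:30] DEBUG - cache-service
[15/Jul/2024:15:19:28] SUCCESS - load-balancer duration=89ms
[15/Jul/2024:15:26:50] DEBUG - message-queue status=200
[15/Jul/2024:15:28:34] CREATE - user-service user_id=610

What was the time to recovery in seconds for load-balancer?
268

To calculate recovery time:

1. Find ERROR event for load-balancer: 15/Jul/2024:15:15:00
2. Find next SUCCESS event for load-balancer: 15/Jul/2024:15:19:28
3. Recovery time: 15/Jul/2024:15:19:28 - 15/Jul/2024:15:15:00 = 268 seconds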